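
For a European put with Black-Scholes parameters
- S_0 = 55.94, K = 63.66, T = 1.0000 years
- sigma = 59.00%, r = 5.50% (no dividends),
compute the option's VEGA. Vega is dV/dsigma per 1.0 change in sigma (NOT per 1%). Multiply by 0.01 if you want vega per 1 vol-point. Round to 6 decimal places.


d1 = 0.1691072304; d2 = -0.4208927696
phi(d1) = 0.3932785416; exp(-qT) = 1.0000000000; exp(-rT) = 0.9464851480
Vega = S * exp(-qT) * phi(d1) * sqrt(T) = 55.9400 * 1.0000000000 * 0.3932785416 * 1.0000000000 = 22.000002

Answer: Vega = 22.000002


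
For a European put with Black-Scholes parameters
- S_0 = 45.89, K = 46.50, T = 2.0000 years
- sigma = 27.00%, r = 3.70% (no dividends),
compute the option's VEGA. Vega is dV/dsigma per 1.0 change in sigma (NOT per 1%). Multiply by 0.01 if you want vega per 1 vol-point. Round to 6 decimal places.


d1 = 0.3501354873; d2 = -0.0317021745
phi(d1) = 0.3752225498; exp(-qT) = 1.0000000000; exp(-rT) = 0.9286716938
Vega = S * exp(-qT) * phi(d1) * sqrt(T) = 45.8900 * 1.0000000000 * 0.3752225498 * 1.4142135624 = 24.351291

Answer: Vega = 24.351291


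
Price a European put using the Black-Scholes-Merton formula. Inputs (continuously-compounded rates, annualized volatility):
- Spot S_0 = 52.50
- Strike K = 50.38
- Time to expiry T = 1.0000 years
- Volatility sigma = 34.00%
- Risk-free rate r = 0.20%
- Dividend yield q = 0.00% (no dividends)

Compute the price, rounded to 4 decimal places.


Answer: Price = 5.8822

Derivation:
d1 = (ln(S/K) + (r - q + 0.5*sigma^2) * T) / (sigma * sqrt(T)) = 0.29711441
d2 = d1 - sigma * sqrt(T) = -0.04288559
exp(-rT) = 0.99800200; exp(-qT) = 1.00000000
P = K * exp(-rT) * N(-d2) - S_0 * exp(-qT) * N(-d1)
N(-d1) = 0.38318958; N(-d2) = 0.51710363
P = 50.3800 * 0.99800200 * 0.51710363 - 52.5000 * 1.00000000 * 0.38318958 = 5.8822


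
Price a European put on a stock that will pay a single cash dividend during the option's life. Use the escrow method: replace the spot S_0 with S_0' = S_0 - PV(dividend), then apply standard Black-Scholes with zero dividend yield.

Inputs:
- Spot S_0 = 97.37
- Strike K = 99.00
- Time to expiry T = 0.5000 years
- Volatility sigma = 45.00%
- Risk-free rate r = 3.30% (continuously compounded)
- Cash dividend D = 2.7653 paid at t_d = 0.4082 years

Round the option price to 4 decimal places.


PV(D) = D * exp(-r * t_d) = 2.7653 * 0.98661972 = 2.72829952
S_0' = S_0 - PV(D) = 97.3700 - 2.72829952 = 94.64170048
d1 = (ln(S_0'/K) + (r + sigma^2/2)*T) / (sigma*sqrt(T)) = 0.06946409
d2 = d1 - sigma*sqrt(T) = -0.24873396
exp(-rT) = 0.98363538
N(-d1) = 0.47231011; N(-d2) = 0.59821671
P = K * exp(-rT) * N(-d2) - S_0' * N(-d1) = 99.0000 * 0.98363538 * 0.59821671 - 94.64170048 * 0.47231011 = 13.5541

Answer: Price = 13.5541


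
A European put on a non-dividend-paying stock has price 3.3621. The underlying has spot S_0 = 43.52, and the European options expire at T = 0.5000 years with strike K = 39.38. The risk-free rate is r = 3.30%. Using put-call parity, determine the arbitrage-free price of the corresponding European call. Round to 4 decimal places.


Put-call parity: C - P = S_0 * exp(-qT) - K * exp(-rT).
S_0 * exp(-qT) = 43.5200 * 1.00000000 = 43.52000000
K * exp(-rT) = 39.3800 * 0.98363538 = 38.73556124
C = P + S*exp(-qT) - K*exp(-rT)
C = 3.3621 + 43.52000000 - 38.73556124 = 8.1465

Answer: Call price = 8.1465


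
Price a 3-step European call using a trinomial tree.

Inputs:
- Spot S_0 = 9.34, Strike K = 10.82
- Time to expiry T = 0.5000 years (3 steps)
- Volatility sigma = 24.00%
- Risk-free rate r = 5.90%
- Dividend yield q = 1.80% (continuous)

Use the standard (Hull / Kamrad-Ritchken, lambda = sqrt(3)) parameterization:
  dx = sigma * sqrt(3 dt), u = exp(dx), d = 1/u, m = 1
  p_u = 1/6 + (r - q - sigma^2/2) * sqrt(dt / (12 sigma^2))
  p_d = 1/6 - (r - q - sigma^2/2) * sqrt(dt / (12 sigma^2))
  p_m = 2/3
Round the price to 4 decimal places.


Answer: Price = V(0,0) = 0.2152

Derivation:
dt = T/N = 0.166667; dx = sigma*sqrt(3*dt) = 0.169706
u = exp(dx) = 1.184956; d = 1/u = 0.843913
p_u = 0.172657, p_m = 0.666667, p_d = 0.160676
Discount per step: exp(-r*dt) = 0.990215
Stock lattice S(k, j) with j the centered position index:
  k=0: S(0,+0) = 9.3400
  k=1: S(1,-1) = 7.8821; S(1,+0) = 9.3400; S(1,+1) = 11.0675
  k=2: S(2,-2) = 6.6518; S(2,-1) = 7.8821; S(2,+0) = 9.3400; S(2,+1) = 11.0675; S(2,+2) = 13.1145
  k=3: S(3,-3) = 5.6136; S(3,-2) = 6.6518; S(3,-1) = 7.8821; S(3,+0) = 9.3400; S(3,+1) = 11.0675; S(3,+2) = 13.1145; S(3,+3) = 15.5401
Terminal payoffs V(N, j) = max(S_T - K, 0):
  V(3,-3) = 0.000000; V(3,-2) = 0.000000; V(3,-1) = 0.000000; V(3,+0) = 0.000000; V(3,+1) = 0.247489; V(3,+2) = 2.294487; V(3,+3) = 4.720090
Backward induction: V(k, j) = exp(-r*dt) * [p_u * V(k+1, j+1) + p_m * V(k+1, j) + p_d * V(k+1, j-1)]
  V(2,-2) = exp(-r*dt) * [p_u*0.000000 + p_m*0.000000 + p_d*0.000000] = 0.000000
  V(2,-1) = exp(-r*dt) * [p_u*0.000000 + p_m*0.000000 + p_d*0.000000] = 0.000000
  V(2,+0) = exp(-r*dt) * [p_u*0.247489 + p_m*0.000000 + p_d*0.000000] = 0.042313
  V(2,+1) = exp(-r*dt) * [p_u*2.294487 + p_m*0.247489 + p_d*0.000000] = 0.555662
  V(2,+2) = exp(-r*dt) * [p_u*4.720090 + p_m*2.294487 + p_d*0.247489] = 2.361051
  V(1,-1) = exp(-r*dt) * [p_u*0.042313 + p_m*0.000000 + p_d*0.000000] = 0.007234
  V(1,+0) = exp(-r*dt) * [p_u*0.555662 + p_m*0.042313 + p_d*0.000000] = 0.122933
  V(1,+1) = exp(-r*dt) * [p_u*2.361051 + p_m*0.555662 + p_d*0.042313] = 0.777213
  V(0,+0) = exp(-r*dt) * [p_u*0.777213 + p_m*0.122933 + p_d*0.007234] = 0.215183


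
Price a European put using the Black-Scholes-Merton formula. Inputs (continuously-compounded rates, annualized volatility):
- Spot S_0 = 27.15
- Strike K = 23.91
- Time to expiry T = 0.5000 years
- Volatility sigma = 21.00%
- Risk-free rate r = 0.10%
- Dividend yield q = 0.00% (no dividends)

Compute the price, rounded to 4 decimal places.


Answer: Price = 0.4085

Derivation:
d1 = (ln(S/K) + (r - q + 0.5*sigma^2) * T) / (sigma * sqrt(T)) = 0.93341641
d2 = d1 - sigma * sqrt(T) = 0.78492398
exp(-rT) = 0.99950012; exp(-qT) = 1.00000000
P = K * exp(-rT) * N(-d2) - S_0 * exp(-qT) * N(-d1)
N(-d1) = 0.17530251; N(-d2) = 0.21624907
P = 23.9100 * 0.99950012 * 0.21624907 - 27.1500 * 1.00000000 * 0.17530251 = 0.4085


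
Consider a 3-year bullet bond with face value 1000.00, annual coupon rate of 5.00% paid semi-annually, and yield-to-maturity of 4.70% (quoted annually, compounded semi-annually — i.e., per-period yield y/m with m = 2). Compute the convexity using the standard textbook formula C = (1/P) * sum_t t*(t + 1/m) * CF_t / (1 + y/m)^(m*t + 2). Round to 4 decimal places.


Answer: Convexity = 9.2414

Derivation:
Coupon per period c = face * coupon_rate / m = 25.000000
Periods per year m = 2; per-period yield y/m = 0.023500
Number of cashflows N = 6
Cashflows (t years, CF_t, discount factor 1/(1+y/m)^(m*t), PV):
  t = 0.5000: CF_t = 25.000000, DF = 0.977040, PV = 24.425989
  t = 1.0000: CF_t = 25.000000, DF = 0.954606, PV = 23.865158
  t = 1.5000: CF_t = 25.000000, DF = 0.932688, PV = 23.317204
  t = 2.0000: CF_t = 25.000000, DF = 0.911273, PV = 22.781831
  t = 2.5000: CF_t = 25.000000, DF = 0.890350, PV = 22.258750
  t = 3.0000: CF_t = 1025.000000, DF = 0.869907, PV = 891.654865
Price P = sum_t PV_t = 1008.303797
Convexity numerator sum_t t*(t + 1/m) * CF_t / (1+y/m)^(m*t + 2):
  t = 0.5000: term = 11.658602
  t = 1.0000: term = 34.172746
  t = 1.5000: term = 66.776250
  t = 2.0000: term = 108.738398
  t = 2.5000: term = 159.362577
  t = 3.0000: term = 8937.383391
Convexity = (1/P) * sum = 9318.091964 / 1008.303797 = 9.241354


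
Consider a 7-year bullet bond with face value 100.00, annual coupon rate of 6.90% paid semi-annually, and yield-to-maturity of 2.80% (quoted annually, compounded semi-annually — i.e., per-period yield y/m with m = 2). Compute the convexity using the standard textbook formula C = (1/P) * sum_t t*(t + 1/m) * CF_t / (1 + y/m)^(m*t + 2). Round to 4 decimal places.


Coupon per period c = face * coupon_rate / m = 3.450000
Periods per year m = 2; per-period yield y/m = 0.014000
Number of cashflows N = 14
Cashflows (t years, CF_t, discount factor 1/(1+y/m)^(m*t), PV):
  t = 0.5000: CF_t = 3.450000, DF = 0.986193, PV = 3.402367
  t = 1.0000: CF_t = 3.450000, DF = 0.972577, PV = 3.355391
  t = 1.5000: CF_t = 3.450000, DF = 0.959149, PV = 3.309064
  t = 2.0000: CF_t = 3.450000, DF = 0.945906, PV = 3.263377
  t = 2.5000: CF_t = 3.450000, DF = 0.932847, PV = 3.218321
  t = 3.0000: CF_t = 3.450000, DF = 0.919967, PV = 3.173886
  t = 3.5000: CF_t = 3.450000, DF = 0.907265, PV = 3.130065
  t = 4.0000: CF_t = 3.450000, DF = 0.894739, PV = 3.086849
  t = 4.5000: CF_t = 3.450000, DF = 0.882386, PV = 3.044230
  t = 5.0000: CF_t = 3.450000, DF = 0.870203, PV = 3.002199
  t = 5.5000: CF_t = 3.450000, DF = 0.858188, PV = 2.960749
  t = 6.0000: CF_t = 3.450000, DF = 0.846339, PV = 2.919871
  t = 6.5000: CF_t = 3.450000, DF = 0.834654, PV = 2.879557
  t = 7.0000: CF_t = 103.450000, DF = 0.823130, PV = 85.152838
Price P = sum_t PV_t = 125.898766
Convexity numerator sum_t t*(t + 1/m) * CF_t / (1+y/m)^(m*t + 2):
  t = 0.5000: term = 1.654532
  t = 1.0000: term = 4.895066
  t = 1.5000: term = 9.654962
  t = 2.0000: term = 15.869432
  t = 2.5000: term = 23.475490
  t = 3.0000: term = 32.411920
  t = 3.5000: term = 42.619224
  t = 4.0000: term = 54.039591
  t = 4.5000: term = 66.616852
  t = 5.0000: term = 80.296447
  t = 5.5000: term = 95.025381
  t = 6.0000: term = 110.752192
  t = 6.5000: term = 127.426914
  t = 7.0000: term = 4347.929749
Convexity = (1/P) * sum = 5012.667753 / 125.898766 = 39.815067

Answer: Convexity = 39.8151


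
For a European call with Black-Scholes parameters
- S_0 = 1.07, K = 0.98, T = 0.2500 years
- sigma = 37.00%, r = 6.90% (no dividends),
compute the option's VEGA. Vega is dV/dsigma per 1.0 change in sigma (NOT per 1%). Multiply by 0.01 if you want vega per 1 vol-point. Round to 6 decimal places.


Answer: Vega = 0.171586

Derivation:
d1 = 0.6606694908; d2 = 0.4756694908
phi(d1) = 0.3207219851; exp(-qT) = 1.0000000000; exp(-rT) = 0.9828979294
Vega = S * exp(-qT) * phi(d1) * sqrt(T) = 1.0700 * 1.0000000000 * 0.3207219851 * 0.5000000000 = 0.171586


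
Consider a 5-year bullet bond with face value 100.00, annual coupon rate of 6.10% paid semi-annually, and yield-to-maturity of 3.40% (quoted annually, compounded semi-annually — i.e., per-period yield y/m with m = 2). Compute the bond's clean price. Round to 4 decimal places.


Coupon per period c = face * coupon_rate / m = 3.050000
Periods per year m = 2; per-period yield y/m = 0.017000
Number of cashflows N = 10
Cashflows (t years, CF_t, discount factor 1/(1+y/m)^(m*t), PV):
  t = 0.5000: CF_t = 3.050000, DF = 0.983284, PV = 2.999017
  t = 1.0000: CF_t = 3.050000, DF = 0.966848, PV = 2.948886
  t = 1.5000: CF_t = 3.050000, DF = 0.950686, PV = 2.899593
  t = 2.0000: CF_t = 3.050000, DF = 0.934795, PV = 2.851123
  t = 2.5000: CF_t = 3.050000, DF = 0.919169, PV = 2.803465
  t = 3.0000: CF_t = 3.050000, DF = 0.903804, PV = 2.756602
  t = 3.5000: CF_t = 3.050000, DF = 0.888696, PV = 2.710523
  t = 4.0000: CF_t = 3.050000, DF = 0.873841, PV = 2.665215
  t = 4.5000: CF_t = 3.050000, DF = 0.859234, PV = 2.620664
  t = 5.0000: CF_t = 103.050000, DF = 0.844871, PV = 87.063970
Price P = sum_t PV_t = 112.319057

Answer: Price = 112.3191


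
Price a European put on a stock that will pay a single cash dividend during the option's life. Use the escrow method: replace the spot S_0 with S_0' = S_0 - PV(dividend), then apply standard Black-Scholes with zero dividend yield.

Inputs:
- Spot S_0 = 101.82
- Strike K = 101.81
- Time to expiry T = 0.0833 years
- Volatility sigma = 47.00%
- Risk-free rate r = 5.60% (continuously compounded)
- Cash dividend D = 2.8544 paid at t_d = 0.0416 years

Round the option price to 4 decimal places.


PV(D) = D * exp(-r * t_d) = 2.8544 * 0.99767311 = 2.84775813
S_0' = S_0 - PV(D) = 101.8200 - 2.84775813 = 98.97224187
d1 = (ln(S_0'/K) + (r + sigma^2/2)*T) / (sigma*sqrt(T)) = -0.10618210
d2 = d1 - sigma*sqrt(T) = -0.24183227
exp(-rT) = 0.99534606
N(-d1) = 0.54228106; N(-d2) = 0.59554494
P = K * exp(-rT) * N(-d2) - S_0' * N(-d1) = 101.8100 * 0.99534606 * 0.59554494 - 98.97224187 * 0.54228106 = 6.6795

Answer: Price = 6.6795


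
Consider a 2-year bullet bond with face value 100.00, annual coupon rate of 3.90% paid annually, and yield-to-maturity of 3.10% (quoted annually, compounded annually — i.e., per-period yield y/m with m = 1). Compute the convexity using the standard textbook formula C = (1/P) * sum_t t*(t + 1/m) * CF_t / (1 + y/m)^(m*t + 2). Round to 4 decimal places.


Answer: Convexity = 5.5044

Derivation:
Coupon per period c = face * coupon_rate / m = 3.900000
Periods per year m = 1; per-period yield y/m = 0.031000
Number of cashflows N = 2
Cashflows (t years, CF_t, discount factor 1/(1+y/m)^(m*t), PV):
  t = 1.0000: CF_t = 3.900000, DF = 0.969932, PV = 3.782735
  t = 2.0000: CF_t = 103.900000, DF = 0.940768, PV = 97.745825
Price P = sum_t PV_t = 101.528560
Convexity numerator sum_t t*(t + 1/m) * CF_t / (1+y/m)^(m*t + 2):
  t = 1.0000: term = 7.117355
  t = 2.0000: term = 551.737035
Convexity = (1/P) * sum = 558.854390 / 101.528560 = 5.504406


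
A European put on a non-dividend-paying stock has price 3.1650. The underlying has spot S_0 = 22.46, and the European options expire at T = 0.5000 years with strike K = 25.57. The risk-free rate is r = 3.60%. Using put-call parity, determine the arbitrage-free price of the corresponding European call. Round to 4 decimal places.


Put-call parity: C - P = S_0 * exp(-qT) - K * exp(-rT).
S_0 * exp(-qT) = 22.4600 * 1.00000000 = 22.46000000
K * exp(-rT) = 25.5700 * 0.98216103 = 25.11385760
C = P + S*exp(-qT) - K*exp(-rT)
C = 3.1650 + 22.46000000 - 25.11385760 = 0.5111

Answer: Call price = 0.5111


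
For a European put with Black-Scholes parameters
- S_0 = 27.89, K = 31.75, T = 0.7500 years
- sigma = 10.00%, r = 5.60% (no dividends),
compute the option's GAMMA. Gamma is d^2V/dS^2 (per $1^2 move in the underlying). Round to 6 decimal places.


d1 = -0.9684995767; d2 = -1.0551021171
phi(d1) = 0.2495903642; exp(-qT) = 1.0000000000; exp(-rT) = 0.9588697806
Gamma = exp(-qT) * phi(d1) / (S * sigma * sqrt(T)) = 1.0000000000 * 0.2495903642 / (27.8900 * 0.1000 * 0.8660254038) = 0.103335

Answer: Gamma = 0.103335


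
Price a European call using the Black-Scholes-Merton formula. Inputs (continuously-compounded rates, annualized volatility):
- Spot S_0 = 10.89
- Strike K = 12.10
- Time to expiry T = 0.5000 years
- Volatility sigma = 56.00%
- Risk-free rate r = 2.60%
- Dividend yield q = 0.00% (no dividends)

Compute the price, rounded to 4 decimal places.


Answer: Price = 1.3128

Derivation:
d1 = (ln(S/K) + (r - q + 0.5*sigma^2) * T) / (sigma * sqrt(T)) = -0.03525563
d2 = d1 - sigma * sqrt(T) = -0.43123542
exp(-rT) = 0.98708414; exp(-qT) = 1.00000000
C = S_0 * exp(-qT) * N(d1) - K * exp(-rT) * N(d2)
N(d1) = 0.48593795; N(d2) = 0.33314860
C = 10.8900 * 1.00000000 * 0.48593795 - 12.1000 * 0.98708414 * 0.33314860 = 1.3128


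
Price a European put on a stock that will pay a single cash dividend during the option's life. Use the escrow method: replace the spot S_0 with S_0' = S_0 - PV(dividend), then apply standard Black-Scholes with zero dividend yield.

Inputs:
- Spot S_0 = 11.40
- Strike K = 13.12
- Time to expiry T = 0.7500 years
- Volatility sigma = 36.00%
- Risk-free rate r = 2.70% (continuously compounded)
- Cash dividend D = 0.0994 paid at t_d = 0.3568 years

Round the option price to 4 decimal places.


PV(D) = D * exp(-r * t_d) = 0.0994 * 0.99041265 = 0.09844702
S_0' = S_0 - PV(D) = 11.4000 - 0.09844702 = 11.30155298
d1 = (ln(S_0'/K) + (r + sigma^2/2)*T) / (sigma*sqrt(T)) = -0.25771516
d2 = d1 - sigma*sqrt(T) = -0.56948431
exp(-rT) = 0.97995365
N(-d1) = 0.60168663; N(-d2) = 0.71548624
P = K * exp(-rT) * N(-d2) - S_0' * N(-d1) = 13.1200 * 0.97995365 * 0.71548624 - 11.30155298 * 0.60168663 = 2.3990

Answer: Price = 2.3990


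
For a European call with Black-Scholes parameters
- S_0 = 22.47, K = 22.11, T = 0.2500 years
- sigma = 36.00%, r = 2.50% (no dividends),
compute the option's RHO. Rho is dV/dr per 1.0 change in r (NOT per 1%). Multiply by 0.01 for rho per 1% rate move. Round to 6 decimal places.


d1 = 0.2144505074; d2 = 0.0344505074
phi(d1) = 0.3898734642; exp(-qT) = 1.0000000000; exp(-rT) = 0.9937694906
N(d2) = 0.5137410459
Rho = K*T*exp(-rT)*N(d2) = 22.1100 * 0.2500 * 0.9937694906 * 0.5137410459 = 2.822011

Answer: Rho = 2.822011


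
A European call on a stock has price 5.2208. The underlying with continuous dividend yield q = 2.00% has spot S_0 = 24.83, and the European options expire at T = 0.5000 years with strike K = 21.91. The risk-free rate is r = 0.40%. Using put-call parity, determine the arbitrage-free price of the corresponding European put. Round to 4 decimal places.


Put-call parity: C - P = S_0 * exp(-qT) - K * exp(-rT).
S_0 * exp(-qT) = 24.8300 * 0.99004983 = 24.58293737
K * exp(-rT) = 21.9100 * 0.99800200 = 21.86622379
P = C - S*exp(-qT) + K*exp(-rT)
P = 5.2208 - 24.58293737 + 21.86622379 = 2.5041

Answer: Put price = 2.5041


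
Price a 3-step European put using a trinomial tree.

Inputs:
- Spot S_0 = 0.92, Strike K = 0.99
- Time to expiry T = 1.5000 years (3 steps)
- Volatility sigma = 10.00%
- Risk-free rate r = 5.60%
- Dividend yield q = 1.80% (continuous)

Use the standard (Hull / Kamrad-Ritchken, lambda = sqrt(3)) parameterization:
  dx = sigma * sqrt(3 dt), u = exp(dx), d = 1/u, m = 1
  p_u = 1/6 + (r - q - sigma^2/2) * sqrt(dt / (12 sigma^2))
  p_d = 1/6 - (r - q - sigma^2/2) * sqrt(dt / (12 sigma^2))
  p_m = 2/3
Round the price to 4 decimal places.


Answer: Price = V(0,0) = 0.0528

Derivation:
dt = T/N = 0.500000; dx = sigma*sqrt(3*dt) = 0.122474
u = exp(dx) = 1.130290; d = 1/u = 0.884728
p_u = 0.234028, p_m = 0.666667, p_d = 0.099306
Discount per step: exp(-r*dt) = 0.972388
Stock lattice S(k, j) with j the centered position index:
  k=0: S(0,+0) = 0.9200
  k=1: S(1,-1) = 0.8140; S(1,+0) = 0.9200; S(1,+1) = 1.0399
  k=2: S(2,-2) = 0.7201; S(2,-1) = 0.8140; S(2,+0) = 0.9200; S(2,+1) = 1.0399; S(2,+2) = 1.1754
  k=3: S(3,-3) = 0.6371; S(3,-2) = 0.7201; S(3,-1) = 0.8140; S(3,+0) = 0.9200; S(3,+1) = 1.0399; S(3,+2) = 1.1754; S(3,+3) = 1.3285
Terminal payoffs V(N, j) = max(K - S_T, 0):
  V(3,-3) = 0.352885; V(3,-2) = 0.269875; V(3,-1) = 0.176050; V(3,+0) = 0.070000; V(3,+1) = 0.000000; V(3,+2) = 0.000000; V(3,+3) = 0.000000
Backward induction: V(k, j) = exp(-r*dt) * [p_u * V(k+1, j+1) + p_m * V(k+1, j) + p_d * V(k+1, j-1)]
  V(2,-2) = exp(-r*dt) * [p_u*0.176050 + p_m*0.269875 + p_d*0.352885] = 0.249088
  V(2,-1) = exp(-r*dt) * [p_u*0.070000 + p_m*0.176050 + p_d*0.269875] = 0.156116
  V(2,+0) = exp(-r*dt) * [p_u*0.000000 + p_m*0.070000 + p_d*0.176050] = 0.062378
  V(2,+1) = exp(-r*dt) * [p_u*0.000000 + p_m*0.000000 + p_d*0.070000] = 0.006759
  V(2,+2) = exp(-r*dt) * [p_u*0.000000 + p_m*0.000000 + p_d*0.000000] = 0.000000
  V(1,-1) = exp(-r*dt) * [p_u*0.062378 + p_m*0.156116 + p_d*0.249088] = 0.139451
  V(1,+0) = exp(-r*dt) * [p_u*0.006759 + p_m*0.062378 + p_d*0.156116] = 0.057051
  V(1,+1) = exp(-r*dt) * [p_u*0.000000 + p_m*0.006759 + p_d*0.062378] = 0.010405
  V(0,+0) = exp(-r*dt) * [p_u*0.010405 + p_m*0.057051 + p_d*0.139451] = 0.052817


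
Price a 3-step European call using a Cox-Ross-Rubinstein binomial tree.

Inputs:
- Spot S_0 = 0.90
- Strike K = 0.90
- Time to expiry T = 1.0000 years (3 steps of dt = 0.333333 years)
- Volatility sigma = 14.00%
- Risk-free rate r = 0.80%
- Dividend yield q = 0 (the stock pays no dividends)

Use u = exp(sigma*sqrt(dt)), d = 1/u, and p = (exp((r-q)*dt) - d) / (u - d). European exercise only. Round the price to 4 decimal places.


dt = T/N = 0.333333
u = exp(sigma*sqrt(dt)) = 1.084186; d = 1/u = 0.922351
p = (exp((r-q)*dt) - d) / (u - d) = 0.496303
Discount per step: exp(-r*dt) = 0.997337
Stock lattice S(k, i) with i counting down-moves:
  k=0: S(0,0) = 0.9000
  k=1: S(1,0) = 0.9758; S(1,1) = 0.8301
  k=2: S(2,0) = 1.0579; S(2,1) = 0.9000; S(2,2) = 0.7657
  k=3: S(3,0) = 1.1470; S(3,1) = 0.9758; S(3,2) = 0.8301; S(3,3) = 0.7062
Terminal payoffs V(N, i) = max(S_T - K, 0):
  V(3,0) = 0.246973; V(3,1) = 0.075767; V(3,2) = 0.000000; V(3,3) = 0.000000
Backward induction: V(k, i) = exp(-r*dt) * [p * V(k+1, i) + (1-p) * V(k+1, i+1)].
  V(2,0) = exp(-r*dt) * [p*0.246973 + (1-p)*0.075767] = 0.160309
  V(2,1) = exp(-r*dt) * [p*0.075767 + (1-p)*0.000000] = 0.037503
  V(2,2) = exp(-r*dt) * [p*0.000000 + (1-p)*0.000000] = 0.000000
  V(1,0) = exp(-r*dt) * [p*0.160309 + (1-p)*0.037503] = 0.098190
  V(1,1) = exp(-r*dt) * [p*0.037503 + (1-p)*0.000000] = 0.018563
  V(0,0) = exp(-r*dt) * [p*0.098190 + (1-p)*0.018563] = 0.057928

Answer: Price = V(0,0) = 0.0579


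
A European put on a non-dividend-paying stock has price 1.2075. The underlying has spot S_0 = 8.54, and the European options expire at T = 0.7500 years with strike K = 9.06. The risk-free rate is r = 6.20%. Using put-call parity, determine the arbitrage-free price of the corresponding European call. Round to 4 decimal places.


Put-call parity: C - P = S_0 * exp(-qT) - K * exp(-rT).
S_0 * exp(-qT) = 8.5400 * 1.00000000 = 8.54000000
K * exp(-rT) = 9.0600 * 0.95456456 = 8.64835492
C = P + S*exp(-qT) - K*exp(-rT)
C = 1.2075 + 8.54000000 - 8.64835492 = 1.0991

Answer: Call price = 1.0991


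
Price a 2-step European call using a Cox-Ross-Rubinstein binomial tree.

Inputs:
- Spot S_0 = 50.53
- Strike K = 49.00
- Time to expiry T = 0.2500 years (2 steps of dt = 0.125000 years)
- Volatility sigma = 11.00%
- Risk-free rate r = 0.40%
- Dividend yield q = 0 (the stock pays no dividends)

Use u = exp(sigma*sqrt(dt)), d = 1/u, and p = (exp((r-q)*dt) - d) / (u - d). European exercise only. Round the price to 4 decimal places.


dt = T/N = 0.125000
u = exp(sigma*sqrt(dt)) = 1.039657; d = 1/u = 0.961856
p = (exp((r-q)*dt) - d) / (u - d) = 0.496707
Discount per step: exp(-r*dt) = 0.999500
Stock lattice S(k, i) with i counting down-moves:
  k=0: S(0,0) = 50.5300
  k=1: S(1,0) = 52.5339; S(1,1) = 48.6026
  k=2: S(2,0) = 54.6172; S(2,1) = 50.5300; S(2,2) = 46.7487
Terminal payoffs V(N, i) = max(S_T - K, 0):
  V(2,0) = 5.617206; V(2,1) = 1.530000; V(2,2) = 0.000000
Backward induction: V(k, i) = exp(-r*dt) * [p * V(k+1, i) + (1-p) * V(k+1, i+1)].
  V(1,0) = exp(-r*dt) * [p*5.617206 + (1-p)*1.530000] = 3.558363
  V(1,1) = exp(-r*dt) * [p*1.530000 + (1-p)*0.000000] = 0.759581
  V(0,0) = exp(-r*dt) * [p*3.558363 + (1-p)*0.759581] = 2.148681

Answer: Price = V(0,0) = 2.1487


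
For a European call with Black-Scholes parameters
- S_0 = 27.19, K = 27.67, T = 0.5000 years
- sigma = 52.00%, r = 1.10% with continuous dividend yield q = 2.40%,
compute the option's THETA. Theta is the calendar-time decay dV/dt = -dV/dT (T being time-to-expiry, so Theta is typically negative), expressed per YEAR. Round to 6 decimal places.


d1 = 0.1185776321; d2 = -0.2491178941
phi(d1) = 0.3961474214; exp(-qT) = 0.9880717129; exp(-rT) = 0.9945150973
Theta = -S*exp(-qT)*phi(d1)*sigma/(2*sqrt(T)) - r*K*exp(-rT)*N(d2) + q*S*exp(-qT)*N(d1)
N(d1) = 0.5471950064; N(d2) = 0.4016347941; sqrt(T) = 0.7071067812
Term 1 = -27.1900 * 0.9880717129 * 0.3961474214 * 0.5200 / (2 * 0.7071067812) = -3.9132973876
Term 2 = -0.0110 * 27.6700 * 0.9945150973 * 0.4016347941 = -0.1215750772
Term 3 = 0.0240 * 27.1900 * 0.9880717129 * 0.5471950064 = 0.3528182496
Theta = -3.9132973876 + (-0.1215750772) + (0.3528182496) = -3.682054

Answer: Theta = -3.682054


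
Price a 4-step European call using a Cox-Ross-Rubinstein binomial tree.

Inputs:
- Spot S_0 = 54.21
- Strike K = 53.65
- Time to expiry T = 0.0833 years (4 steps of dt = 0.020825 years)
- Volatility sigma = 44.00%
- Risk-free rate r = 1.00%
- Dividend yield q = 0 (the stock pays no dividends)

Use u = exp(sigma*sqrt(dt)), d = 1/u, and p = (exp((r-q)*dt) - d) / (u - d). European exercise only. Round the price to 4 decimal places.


Answer: Price = V(0,0) = 2.9740

Derivation:
dt = T/N = 0.020825
u = exp(sigma*sqrt(dt)) = 1.065555; d = 1/u = 0.938478
p = (exp((r-q)*dt) - d) / (u - d) = 0.485770
Discount per step: exp(-r*dt) = 0.999792
Stock lattice S(k, i) with i counting down-moves:
  k=0: S(0,0) = 54.2100
  k=1: S(1,0) = 57.7637; S(1,1) = 50.8749
  k=2: S(2,0) = 61.5504; S(2,1) = 54.2100; S(2,2) = 47.7450
  k=3: S(3,0) = 65.5854; S(3,1) = 57.7637; S(3,2) = 50.8749; S(3,3) = 44.8076
  k=4: S(4,0) = 69.8848; S(4,1) = 61.5504; S(4,2) = 54.2100; S(4,3) = 47.7450; S(4,4) = 42.0510
Terminal payoffs V(N, i) = max(S_T - K, 0):
  V(4,0) = 16.234837; V(4,1) = 7.900443; V(4,2) = 0.560000; V(4,3) = 0.000000; V(4,4) = 0.000000
Backward induction: V(k, i) = exp(-r*dt) * [p * V(k+1, i) + (1-p) * V(k+1, i+1)].
  V(3,0) = exp(-r*dt) * [p*16.234837 + (1-p)*7.900443] = 11.946556
  V(3,1) = exp(-r*dt) * [p*7.900443 + (1-p)*0.560000] = 4.124910
  V(3,2) = exp(-r*dt) * [p*0.560000 + (1-p)*0.000000] = 0.271975
  V(3,3) = exp(-r*dt) * [p*0.000000 + (1-p)*0.000000] = 0.000000
  V(2,0) = exp(-r*dt) * [p*11.946556 + (1-p)*4.124910] = 7.922783
  V(2,1) = exp(-r*dt) * [p*4.124910 + (1-p)*0.271975] = 2.143170
  V(2,2) = exp(-r*dt) * [p*0.271975 + (1-p)*0.000000] = 0.132090
  V(1,0) = exp(-r*dt) * [p*7.922783 + (1-p)*2.143170] = 4.949704
  V(1,1) = exp(-r*dt) * [p*2.143170 + (1-p)*0.132090] = 1.108782
  V(0,0) = exp(-r*dt) * [p*4.949704 + (1-p)*1.108782] = 2.973968


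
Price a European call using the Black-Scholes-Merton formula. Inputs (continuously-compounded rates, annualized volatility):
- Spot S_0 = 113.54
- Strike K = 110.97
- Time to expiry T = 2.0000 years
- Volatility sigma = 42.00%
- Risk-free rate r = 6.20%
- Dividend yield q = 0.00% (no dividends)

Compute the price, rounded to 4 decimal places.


d1 = (ln(S/K) + (r - q + 0.5*sigma^2) * T) / (sigma * sqrt(T)) = 0.54429596
d2 = d1 - sigma * sqrt(T) = -0.04967374
exp(-rT) = 0.88337984; exp(-qT) = 1.00000000
C = S_0 * exp(-qT) * N(d1) - K * exp(-rT) * N(d2)
N(d1) = 0.70688109; N(d2) = 0.48019119
C = 113.5400 * 1.00000000 * 0.70688109 - 110.9700 * 0.88337984 * 0.48019119 = 33.1868

Answer: Price = 33.1868


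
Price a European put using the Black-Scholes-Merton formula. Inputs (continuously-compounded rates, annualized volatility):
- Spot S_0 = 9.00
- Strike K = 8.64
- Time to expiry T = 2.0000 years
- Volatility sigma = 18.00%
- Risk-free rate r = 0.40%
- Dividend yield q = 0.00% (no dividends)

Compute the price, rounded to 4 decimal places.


Answer: Price = 0.6916

Derivation:
d1 = (ln(S/K) + (r - q + 0.5*sigma^2) * T) / (sigma * sqrt(T)) = 0.31907013
d2 = d1 - sigma * sqrt(T) = 0.06451169
exp(-rT) = 0.99203191; exp(-qT) = 1.00000000
P = K * exp(-rT) * N(-d2) - S_0 * exp(-qT) * N(-d1)
N(-d1) = 0.37483667; N(-d2) = 0.47428140
P = 8.6400 * 0.99203191 * 0.47428140 - 9.0000 * 1.00000000 * 0.37483667 = 0.6916


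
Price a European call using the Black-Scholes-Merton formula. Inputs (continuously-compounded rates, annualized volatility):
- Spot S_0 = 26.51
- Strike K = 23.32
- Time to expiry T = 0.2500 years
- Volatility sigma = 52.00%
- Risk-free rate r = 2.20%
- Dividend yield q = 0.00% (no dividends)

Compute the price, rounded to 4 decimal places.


d1 = (ln(S/K) + (r - q + 0.5*sigma^2) * T) / (sigma * sqrt(T)) = 0.64427176
d2 = d1 - sigma * sqrt(T) = 0.38427176
exp(-rT) = 0.99451510; exp(-qT) = 1.00000000
C = S_0 * exp(-qT) * N(d1) - K * exp(-rT) * N(d2)
N(d1) = 0.74030039; N(d2) = 0.64961148
C = 26.5100 * 1.00000000 * 0.74030039 - 23.3200 * 0.99451510 * 0.64961148 = 4.5595

Answer: Price = 4.5595


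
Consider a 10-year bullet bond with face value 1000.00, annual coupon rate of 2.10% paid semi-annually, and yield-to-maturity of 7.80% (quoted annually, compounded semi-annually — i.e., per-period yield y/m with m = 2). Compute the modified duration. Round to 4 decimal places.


Answer: Modified duration = 8.4010

Derivation:
Coupon per period c = face * coupon_rate / m = 10.500000
Periods per year m = 2; per-period yield y/m = 0.039000
Number of cashflows N = 20
Cashflows (t years, CF_t, discount factor 1/(1+y/m)^(m*t), PV):
  t = 0.5000: CF_t = 10.500000, DF = 0.962464, PV = 10.105871
  t = 1.0000: CF_t = 10.500000, DF = 0.926337, PV = 9.726536
  t = 1.5000: CF_t = 10.500000, DF = 0.891566, PV = 9.361440
  t = 2.0000: CF_t = 10.500000, DF = 0.858100, PV = 9.010048
  t = 2.5000: CF_t = 10.500000, DF = 0.825890, PV = 8.671846
  t = 3.0000: CF_t = 10.500000, DF = 0.794889, PV = 8.346339
  t = 3.5000: CF_t = 10.500000, DF = 0.765052, PV = 8.033050
  t = 4.0000: CF_t = 10.500000, DF = 0.736335, PV = 7.731521
  t = 4.5000: CF_t = 10.500000, DF = 0.708696, PV = 7.441310
  t = 5.0000: CF_t = 10.500000, DF = 0.682094, PV = 7.161992
  t = 5.5000: CF_t = 10.500000, DF = 0.656491, PV = 6.893159
  t = 6.0000: CF_t = 10.500000, DF = 0.631849, PV = 6.634416
  t = 6.5000: CF_t = 10.500000, DF = 0.608132, PV = 6.385386
  t = 7.0000: CF_t = 10.500000, DF = 0.585305, PV = 6.145704
  t = 7.5000: CF_t = 10.500000, DF = 0.563335, PV = 5.915018
  t = 8.0000: CF_t = 10.500000, DF = 0.542190, PV = 5.692992
  t = 8.5000: CF_t = 10.500000, DF = 0.521838, PV = 5.479299
  t = 9.0000: CF_t = 10.500000, DF = 0.502250, PV = 5.273627
  t = 9.5000: CF_t = 10.500000, DF = 0.483398, PV = 5.075676
  t = 10.0000: CF_t = 1010.500000, DF = 0.465253, PV = 470.138012
Price P = sum_t PV_t = 609.223242
First compute Macaulay numerator sum_t t * PV_t:
  t * PV_t at t = 0.5000: 5.052936
  t * PV_t at t = 1.0000: 9.726536
  t * PV_t at t = 1.5000: 14.042160
  t * PV_t at t = 2.0000: 18.020096
  t * PV_t at t = 2.5000: 21.679615
  t * PV_t at t = 3.0000: 25.039017
  t * PV_t at t = 3.5000: 28.115675
  t * PV_t at t = 4.0000: 30.926082
  t * PV_t at t = 4.5000: 33.485893
  t * PV_t at t = 5.0000: 35.809959
  t * PV_t at t = 5.5000: 37.912373
  t * PV_t at t = 6.0000: 39.806499
  t * PV_t at t = 6.5000: 41.505011
  t * PV_t at t = 7.0000: 43.019927
  t * PV_t at t = 7.5000: 44.362637
  t * PV_t at t = 8.0000: 45.543932
  t * PV_t at t = 8.5000: 46.574040
  t * PV_t at t = 9.0000: 47.462647
  t * PV_t at t = 9.5000: 48.218922
  t * PV_t at t = 10.0000: 4701.380122
Macaulay duration D = 5317.684079 / 609.223242 = 8.728630
Modified duration = D / (1 + y/m) = 8.728630 / (1 + 0.039000) = 8.400991


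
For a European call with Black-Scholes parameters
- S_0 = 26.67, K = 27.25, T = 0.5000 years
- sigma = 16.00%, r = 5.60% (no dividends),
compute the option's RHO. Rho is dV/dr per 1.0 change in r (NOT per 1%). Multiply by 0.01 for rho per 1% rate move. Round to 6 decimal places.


Answer: Rho = 6.628405

Derivation:
d1 = 0.1138956080; d2 = 0.0007585230
phi(d1) = 0.3963630725; exp(-qT) = 1.0000000000; exp(-rT) = 0.9723883668
N(d2) = 0.5003026069
Rho = K*T*exp(-rT)*N(d2) = 27.2500 * 0.5000 * 0.9723883668 * 0.5003026069 = 6.628405


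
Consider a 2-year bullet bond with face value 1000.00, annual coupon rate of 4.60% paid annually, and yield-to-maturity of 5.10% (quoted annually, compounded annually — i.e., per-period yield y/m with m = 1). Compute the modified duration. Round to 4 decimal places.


Coupon per period c = face * coupon_rate / m = 46.000000
Periods per year m = 1; per-period yield y/m = 0.051000
Number of cashflows N = 2
Cashflows (t years, CF_t, discount factor 1/(1+y/m)^(m*t), PV):
  t = 1.0000: CF_t = 46.000000, DF = 0.951475, PV = 43.767840
  t = 2.0000: CF_t = 1046.000000, DF = 0.905304, PV = 946.948265
Price P = sum_t PV_t = 990.716105
First compute Macaulay numerator sum_t t * PV_t:
  t * PV_t at t = 1.0000: 43.767840
  t * PV_t at t = 2.0000: 1893.896529
Macaulay duration D = 1937.664369 / 990.716105 = 1.955822
Modified duration = D / (1 + y/m) = 1.955822 / (1 + 0.051000) = 1.860915

Answer: Modified duration = 1.8609


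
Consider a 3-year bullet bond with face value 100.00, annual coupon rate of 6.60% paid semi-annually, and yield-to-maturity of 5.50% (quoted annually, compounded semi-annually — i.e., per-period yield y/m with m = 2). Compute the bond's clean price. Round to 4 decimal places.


Coupon per period c = face * coupon_rate / m = 3.300000
Periods per year m = 2; per-period yield y/m = 0.027500
Number of cashflows N = 6
Cashflows (t years, CF_t, discount factor 1/(1+y/m)^(m*t), PV):
  t = 0.5000: CF_t = 3.300000, DF = 0.973236, PV = 3.211679
  t = 1.0000: CF_t = 3.300000, DF = 0.947188, PV = 3.125721
  t = 1.5000: CF_t = 3.300000, DF = 0.921838, PV = 3.042065
  t = 2.0000: CF_t = 3.300000, DF = 0.897166, PV = 2.960647
  t = 2.5000: CF_t = 3.300000, DF = 0.873154, PV = 2.881408
  t = 3.0000: CF_t = 103.300000, DF = 0.849785, PV = 87.782782
Price P = sum_t PV_t = 103.004302

Answer: Price = 103.0043


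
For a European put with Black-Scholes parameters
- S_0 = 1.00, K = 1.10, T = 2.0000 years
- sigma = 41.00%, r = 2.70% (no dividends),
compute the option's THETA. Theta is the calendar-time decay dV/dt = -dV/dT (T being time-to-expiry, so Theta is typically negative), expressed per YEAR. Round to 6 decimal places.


d1 = 0.2186681504; d2 = -0.3611594102
phi(d1) = 0.3895175281; exp(-qT) = 1.0000000000; exp(-rT) = 0.9474321065
Theta = -S*exp(-qT)*phi(d1)*sigma/(2*sqrt(T)) + r*K*exp(-rT)*N(-d2) - q*S*exp(-qT)*N(-d1)
N(-d1) = 0.4134542804; N(-d2) = 0.6410098584; sqrt(T) = 1.4142135624
Term 1 = -1.0000 * 1.0000000000 * 0.3895175281 * 0.4100 / (2 * 1.4142135624) = -0.0564632495
Term 2 = 0.0270 * 1.1000 * 0.9474321065 * 0.6410098584 = 0.0180372056
Term 3 = 0 (no dividend yield, q = 0)
Theta = -0.0564632495 + (0.0180372056) + (0.0000000000) = -0.038426

Answer: Theta = -0.038426


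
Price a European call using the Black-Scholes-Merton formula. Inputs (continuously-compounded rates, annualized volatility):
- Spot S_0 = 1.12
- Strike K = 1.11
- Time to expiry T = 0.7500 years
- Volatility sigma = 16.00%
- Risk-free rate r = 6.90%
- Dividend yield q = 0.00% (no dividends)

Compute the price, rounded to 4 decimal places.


d1 = (ln(S/K) + (r - q + 0.5*sigma^2) * T) / (sigma * sqrt(T)) = 0.50748129
d2 = d1 - sigma * sqrt(T) = 0.36891722
exp(-rT) = 0.94956623; exp(-qT) = 1.00000000
C = S_0 * exp(-qT) * N(d1) - K * exp(-rT) * N(d2)
N(d1) = 0.69409142; N(d2) = 0.64390529
C = 1.1200 * 1.00000000 * 0.69409142 - 1.1100 * 0.94956623 * 0.64390529 = 0.0987

Answer: Price = 0.0987


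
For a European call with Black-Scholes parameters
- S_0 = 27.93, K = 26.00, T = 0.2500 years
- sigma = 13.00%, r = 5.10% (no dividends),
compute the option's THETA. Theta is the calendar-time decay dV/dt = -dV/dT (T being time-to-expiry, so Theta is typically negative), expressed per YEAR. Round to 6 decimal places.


d1 = 1.3302667990; d2 = 1.2652667990
phi(d1) = 0.1646812632; exp(-qT) = 1.0000000000; exp(-rT) = 0.9873309369
Theta = -S*exp(-qT)*phi(d1)*sigma/(2*sqrt(T)) - r*K*exp(-rT)*N(d2) + q*S*exp(-qT)*N(d1)
N(d1) = 0.9082848089; N(d2) = 0.8971121480; sqrt(T) = 0.5000000000
Term 1 = -27.9300 * 1.0000000000 * 0.1646812632 * 0.1300 / (2 * 0.5000000000) = -0.5979411986
Term 2 = -0.0510 * 26.0000 * 0.9873309369 * 0.8971121480 = -1.1744999619
Term 3 = 0 (no dividend yield, q = 0)
Theta = -0.5979411986 + (-1.1744999619) + (0.0000000000) = -1.772441

Answer: Theta = -1.772441


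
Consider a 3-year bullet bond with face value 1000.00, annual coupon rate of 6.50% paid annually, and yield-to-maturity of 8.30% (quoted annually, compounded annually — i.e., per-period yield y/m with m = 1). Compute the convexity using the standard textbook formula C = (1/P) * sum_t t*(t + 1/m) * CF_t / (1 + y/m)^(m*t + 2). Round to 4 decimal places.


Coupon per period c = face * coupon_rate / m = 65.000000
Periods per year m = 1; per-period yield y/m = 0.083000
Number of cashflows N = 3
Cashflows (t years, CF_t, discount factor 1/(1+y/m)^(m*t), PV):
  t = 1.0000: CF_t = 65.000000, DF = 0.923361, PV = 60.018467
  t = 2.0000: CF_t = 65.000000, DF = 0.852596, PV = 55.418714
  t = 3.0000: CF_t = 1065.000000, DF = 0.787254, PV = 838.425035
Price P = sum_t PV_t = 953.862217
Convexity numerator sum_t t*(t + 1/m) * CF_t / (1+y/m)^(m*t + 2):
  t = 1.0000: term = 102.342962
  t = 2.0000: term = 283.498510
  t = 3.0000: term = 8578.049948
Convexity = (1/P) * sum = 8963.891420 / 953.862217 = 9.397470

Answer: Convexity = 9.3975


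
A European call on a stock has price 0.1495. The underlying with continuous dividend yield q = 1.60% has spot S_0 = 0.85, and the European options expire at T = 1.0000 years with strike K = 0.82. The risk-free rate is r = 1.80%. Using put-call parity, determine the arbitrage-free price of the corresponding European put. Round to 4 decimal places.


Answer: Put price = 0.1184

Derivation:
Put-call parity: C - P = S_0 * exp(-qT) - K * exp(-rT).
S_0 * exp(-qT) = 0.8500 * 0.98412732 = 0.83650822
K * exp(-rT) = 0.8200 * 0.98216103 = 0.80537205
P = C - S*exp(-qT) + K*exp(-rT)
P = 0.1495 - 0.83650822 + 0.80537205 = 0.1184


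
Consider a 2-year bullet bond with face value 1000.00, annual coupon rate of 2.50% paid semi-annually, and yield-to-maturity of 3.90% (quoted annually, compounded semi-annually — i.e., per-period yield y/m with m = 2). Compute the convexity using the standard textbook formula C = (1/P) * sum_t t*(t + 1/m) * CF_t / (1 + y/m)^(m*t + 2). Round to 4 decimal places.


Coupon per period c = face * coupon_rate / m = 12.500000
Periods per year m = 2; per-period yield y/m = 0.019500
Number of cashflows N = 4
Cashflows (t years, CF_t, discount factor 1/(1+y/m)^(m*t), PV):
  t = 0.5000: CF_t = 12.500000, DF = 0.980873, PV = 12.260912
  t = 1.0000: CF_t = 12.500000, DF = 0.962112, PV = 12.026397
  t = 1.5000: CF_t = 12.500000, DF = 0.943709, PV = 11.796368
  t = 2.0000: CF_t = 1012.500000, DF = 0.925659, PV = 937.229849
Price P = sum_t PV_t = 973.313527
Convexity numerator sum_t t*(t + 1/m) * CF_t / (1+y/m)^(m*t + 2):
  t = 0.5000: term = 5.898184
  t = 1.0000: term = 17.356108
  t = 1.5000: term = 34.048275
  t = 2.0000: term = 4508.599469
Convexity = (1/P) * sum = 4565.902037 / 973.313527 = 4.691091

Answer: Convexity = 4.6911


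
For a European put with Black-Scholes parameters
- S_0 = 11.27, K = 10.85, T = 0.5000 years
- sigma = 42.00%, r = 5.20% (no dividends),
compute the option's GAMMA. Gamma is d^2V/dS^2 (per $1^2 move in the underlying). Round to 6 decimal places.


Answer: Gamma = 0.111556

Derivation:
d1 = 0.3639217582; d2 = 0.0669369101
phi(d1) = 0.3733802072; exp(-qT) = 1.0000000000; exp(-rT) = 0.9743350896
Gamma = exp(-qT) * phi(d1) / (S * sigma * sqrt(T)) = 1.0000000000 * 0.3733802072 / (11.2700 * 0.4200 * 0.7071067812) = 0.111556


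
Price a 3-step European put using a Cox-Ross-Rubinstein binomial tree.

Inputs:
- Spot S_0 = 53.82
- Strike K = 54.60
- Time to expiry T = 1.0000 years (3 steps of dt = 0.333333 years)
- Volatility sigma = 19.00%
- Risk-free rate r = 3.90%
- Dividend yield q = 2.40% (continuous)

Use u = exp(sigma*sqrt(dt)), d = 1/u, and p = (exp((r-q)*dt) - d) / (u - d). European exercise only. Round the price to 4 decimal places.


dt = T/N = 0.333333
u = exp(sigma*sqrt(dt)) = 1.115939; d = 1/u = 0.896106
p = (exp((r-q)*dt) - d) / (u - d) = 0.495405
Discount per step: exp(-r*dt) = 0.987084
Stock lattice S(k, i) with i counting down-moves:
  k=0: S(0,0) = 53.8200
  k=1: S(1,0) = 60.0599; S(1,1) = 48.2284
  k=2: S(2,0) = 67.0232; S(2,1) = 53.8200; S(2,2) = 43.2178
  k=3: S(3,0) = 74.7938; S(3,1) = 60.0599; S(3,2) = 48.2284; S(3,3) = 38.7277
Terminal payoffs V(N, i) = max(K - S_T, 0):
  V(3,0) = 0.000000; V(3,1) = 0.000000; V(3,2) = 6.371574; V(3,3) = 15.872285
Backward induction: V(k, i) = exp(-r*dt) * [p * V(k+1, i) + (1-p) * V(k+1, i+1)].
  V(2,0) = exp(-r*dt) * [p*0.000000 + (1-p)*0.000000] = 0.000000
  V(2,1) = exp(-r*dt) * [p*0.000000 + (1-p)*6.371574] = 3.173540
  V(2,2) = exp(-r*dt) * [p*6.371574 + (1-p)*15.872285] = 11.021374
  V(1,0) = exp(-r*dt) * [p*0.000000 + (1-p)*3.173540] = 1.580670
  V(1,1) = exp(-r*dt) * [p*3.173540 + (1-p)*11.021374] = 7.041384
  V(0,0) = exp(-r*dt) * [p*1.580670 + (1-p)*7.041384] = 4.280116

Answer: Price = V(0,0) = 4.2801


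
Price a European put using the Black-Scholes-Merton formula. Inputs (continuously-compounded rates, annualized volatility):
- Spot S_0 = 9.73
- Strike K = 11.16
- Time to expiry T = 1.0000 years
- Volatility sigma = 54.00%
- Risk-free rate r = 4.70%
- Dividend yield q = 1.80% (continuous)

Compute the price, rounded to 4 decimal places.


Answer: Price = 2.7376

Derivation:
d1 = (ln(S/K) + (r - q + 0.5*sigma^2) * T) / (sigma * sqrt(T)) = 0.06977396
d2 = d1 - sigma * sqrt(T) = -0.47022604
exp(-rT) = 0.95408740; exp(-qT) = 0.98216103
P = K * exp(-rT) * N(-d2) - S_0 * exp(-qT) * N(-d1)
N(-d1) = 0.47218679; N(-d2) = 0.68090323
P = 11.1600 * 0.95408740 * 0.68090323 - 9.7300 * 0.98216103 * 0.47218679 = 2.7376
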